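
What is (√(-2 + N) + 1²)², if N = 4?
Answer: (1 + √2)² ≈ 5.8284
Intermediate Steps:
(√(-2 + N) + 1²)² = (√(-2 + 4) + 1²)² = (√2 + 1)² = (1 + √2)²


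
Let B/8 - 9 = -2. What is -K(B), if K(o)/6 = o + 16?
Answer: -432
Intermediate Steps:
B = 56 (B = 72 + 8*(-2) = 72 - 16 = 56)
K(o) = 96 + 6*o (K(o) = 6*(o + 16) = 6*(16 + o) = 96 + 6*o)
-K(B) = -(96 + 6*56) = -(96 + 336) = -1*432 = -432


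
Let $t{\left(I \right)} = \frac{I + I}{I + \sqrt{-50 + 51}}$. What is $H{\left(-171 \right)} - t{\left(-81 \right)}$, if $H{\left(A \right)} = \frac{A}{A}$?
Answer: $- \frac{41}{40} \approx -1.025$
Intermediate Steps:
$H{\left(A \right)} = 1$
$t{\left(I \right)} = \frac{2 I}{1 + I}$ ($t{\left(I \right)} = \frac{2 I}{I + \sqrt{1}} = \frac{2 I}{I + 1} = \frac{2 I}{1 + I}$)
$H{\left(-171 \right)} - t{\left(-81 \right)} = 1 - 2 \left(-81\right) \frac{1}{1 - 81} = 1 - 2 \left(-81\right) \frac{1}{-80} = 1 - 2 \left(-81\right) \left(- \frac{1}{80}\right) = 1 - \frac{81}{40} = - \frac{41}{40}$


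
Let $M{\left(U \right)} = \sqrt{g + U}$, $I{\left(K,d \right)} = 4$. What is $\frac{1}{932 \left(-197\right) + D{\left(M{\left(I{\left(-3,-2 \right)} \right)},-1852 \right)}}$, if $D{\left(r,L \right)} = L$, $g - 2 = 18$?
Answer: $- \frac{1}{185456} \approx -5.3921 \cdot 10^{-6}$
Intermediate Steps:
$g = 20$ ($g = 2 + 18 = 20$)
$M{\left(U \right)} = \sqrt{20 + U}$
$\frac{1}{932 \left(-197\right) + D{\left(M{\left(I{\left(-3,-2 \right)} \right)},-1852 \right)}} = \frac{1}{932 \left(-197\right) - 1852} = \frac{1}{-183604 - 1852} = \frac{1}{-185456} = - \frac{1}{185456}$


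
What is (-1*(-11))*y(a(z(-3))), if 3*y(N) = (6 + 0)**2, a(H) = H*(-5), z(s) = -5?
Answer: 132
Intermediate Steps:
a(H) = -5*H
y(N) = 12 (y(N) = (6 + 0)**2/3 = (1/3)*6**2 = (1/3)*36 = 12)
(-1*(-11))*y(a(z(-3))) = -1*(-11)*12 = 11*12 = 132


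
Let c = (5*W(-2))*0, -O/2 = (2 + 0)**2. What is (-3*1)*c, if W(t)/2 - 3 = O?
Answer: 0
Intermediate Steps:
O = -8 (O = -2*(2 + 0)**2 = -2*2**2 = -2*4 = -8)
W(t) = -10 (W(t) = 6 + 2*(-8) = 6 - 16 = -10)
c = 0 (c = (5*(-10))*0 = -50*0 = 0)
(-3*1)*c = -3*1*0 = -3*0 = 0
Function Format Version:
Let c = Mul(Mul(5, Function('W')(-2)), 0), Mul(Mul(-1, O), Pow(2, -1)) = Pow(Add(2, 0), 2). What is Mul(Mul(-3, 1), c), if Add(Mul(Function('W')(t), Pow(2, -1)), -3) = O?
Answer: 0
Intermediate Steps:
O = -8 (O = Mul(-2, Pow(Add(2, 0), 2)) = Mul(-2, Pow(2, 2)) = Mul(-2, 4) = -8)
Function('W')(t) = -10 (Function('W')(t) = Add(6, Mul(2, -8)) = Add(6, -16) = -10)
c = 0 (c = Mul(Mul(5, -10), 0) = Mul(-50, 0) = 0)
Mul(Mul(-3, 1), c) = Mul(Mul(-3, 1), 0) = Mul(-3, 0) = 0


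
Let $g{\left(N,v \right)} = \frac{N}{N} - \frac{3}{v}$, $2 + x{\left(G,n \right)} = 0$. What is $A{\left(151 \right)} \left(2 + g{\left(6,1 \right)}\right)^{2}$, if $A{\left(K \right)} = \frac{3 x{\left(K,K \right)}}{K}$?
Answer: $0$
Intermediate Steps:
$x{\left(G,n \right)} = -2$ ($x{\left(G,n \right)} = -2 + 0 = -2$)
$g{\left(N,v \right)} = 1 - \frac{3}{v}$
$A{\left(K \right)} = - \frac{6}{K}$ ($A{\left(K \right)} = \frac{3 \left(-2\right)}{K} = - \frac{6}{K}$)
$A{\left(151 \right)} \left(2 + g{\left(6,1 \right)}\right)^{2} = - \frac{6}{151} \left(2 + \frac{-3 + 1}{1}\right)^{2} = \left(-6\right) \frac{1}{151} \left(2 + 1 \left(-2\right)\right)^{2} = - \frac{6 \left(2 - 2\right)^{2}}{151} = - \frac{6 \cdot 0^{2}}{151} = \left(- \frac{6}{151}\right) 0 = 0$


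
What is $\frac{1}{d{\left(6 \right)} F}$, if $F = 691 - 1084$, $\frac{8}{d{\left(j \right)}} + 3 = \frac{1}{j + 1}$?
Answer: $\frac{5}{5502} \approx 0.00090876$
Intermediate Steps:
$d{\left(j \right)} = \frac{8}{-3 + \frac{1}{1 + j}}$ ($d{\left(j \right)} = \frac{8}{-3 + \frac{1}{j + 1}} = \frac{8}{-3 + \frac{1}{1 + j}}$)
$F = -393$ ($F = 691 - 1084 = -393$)
$\frac{1}{d{\left(6 \right)} F} = \frac{1}{\frac{8 \left(-1 - 6\right)}{2 + 3 \cdot 6} \left(-393\right)} = \frac{1}{\frac{8 \left(-1 - 6\right)}{2 + 18} \left(-393\right)} = \frac{1}{8 \cdot \frac{1}{20} \left(-7\right) \left(-393\right)} = \frac{1}{\left(- \frac{14}{5}\right) \left(-393\right)} = \frac{1}{\frac{5502}{5}} = \frac{5}{5502}$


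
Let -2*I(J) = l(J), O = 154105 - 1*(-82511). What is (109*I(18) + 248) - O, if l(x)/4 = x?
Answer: -240292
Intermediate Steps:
O = 236616 (O = 154105 + 82511 = 236616)
l(x) = 4*x
I(J) = -2*J
(109*I(18) + 248) - O = (109*(-2*18) + 248) - 1*236616 = (109*(-36) + 248) - 236616 = (-3924 + 248) - 236616 = -3676 - 236616 = -240292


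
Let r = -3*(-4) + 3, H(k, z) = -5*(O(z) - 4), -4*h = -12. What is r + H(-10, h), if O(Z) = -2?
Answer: 45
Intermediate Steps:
h = 3 (h = -1/4*(-12) = 3)
H(k, z) = 30 (H(k, z) = -5*(-2 - 4) = -5*(-6) = 30)
r = 15 (r = 12 + 3 = 15)
r + H(-10, h) = 15 + 30 = 45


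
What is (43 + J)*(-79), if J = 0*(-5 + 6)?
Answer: -3397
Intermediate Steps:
J = 0 (J = 0*1 = 0)
(43 + J)*(-79) = (43 + 0)*(-79) = 43*(-79) = -3397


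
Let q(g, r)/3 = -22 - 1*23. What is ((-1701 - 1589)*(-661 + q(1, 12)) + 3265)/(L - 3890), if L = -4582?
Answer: -874035/2824 ≈ -309.50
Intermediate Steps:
q(g, r) = -135 (q(g, r) = 3*(-22 - 1*23) = 3*(-22 - 23) = 3*(-45) = -135)
((-1701 - 1589)*(-661 + q(1, 12)) + 3265)/(L - 3890) = ((-1701 - 1589)*(-661 - 135) + 3265)/(-4582 - 3890) = (-3290*(-796) + 3265)/(-8472) = (2618840 + 3265)*(-1/8472) = 2622105*(-1/8472) = -874035/2824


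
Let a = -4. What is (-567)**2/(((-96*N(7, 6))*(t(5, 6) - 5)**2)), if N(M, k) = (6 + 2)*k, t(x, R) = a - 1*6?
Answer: -3969/12800 ≈ -0.31008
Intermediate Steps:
t(x, R) = -10 (t(x, R) = -4 - 1*6 = -4 - 6 = -10)
N(M, k) = 8*k
(-567)**2/(((-96*N(7, 6))*(t(5, 6) - 5)**2)) = (-567)**2/(((-768*6)*(-10 - 5)**2)) = 321489/((-96*48*(-15)**2)) = 321489/((-4608*225)) = 321489/(-1036800) = 321489*(-1/1036800) = -3969/12800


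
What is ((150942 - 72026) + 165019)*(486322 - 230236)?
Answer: 62468338410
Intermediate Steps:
((150942 - 72026) + 165019)*(486322 - 230236) = (78916 + 165019)*256086 = 243935*256086 = 62468338410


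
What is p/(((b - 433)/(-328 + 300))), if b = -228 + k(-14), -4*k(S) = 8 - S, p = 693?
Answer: 38808/1333 ≈ 29.113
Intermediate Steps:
k(S) = -2 + S/4 (k(S) = -(8 - S)/4 = -2 + S/4)
b = -467/2 (b = -228 + (-2 + (¼)*(-14)) = -228 + (-2 - 7/2) = -228 - 11/2 = -467/2 ≈ -233.50)
p/(((b - 433)/(-328 + 300))) = 693/(((-467/2 - 433)/(-328 + 300))) = 693/((-1333/2/(-28))) = 693/((-1333/2*(-1/28))) = 693/(1333/56) = 693*(56/1333) = 38808/1333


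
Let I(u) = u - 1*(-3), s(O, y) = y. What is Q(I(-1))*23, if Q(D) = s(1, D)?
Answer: 46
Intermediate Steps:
I(u) = 3 + u (I(u) = u + 3 = 3 + u)
Q(D) = D
Q(I(-1))*23 = (3 - 1)*23 = 2*23 = 46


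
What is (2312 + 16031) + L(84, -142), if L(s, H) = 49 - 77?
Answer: 18315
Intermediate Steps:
L(s, H) = -28
(2312 + 16031) + L(84, -142) = (2312 + 16031) - 28 = 18343 - 28 = 18315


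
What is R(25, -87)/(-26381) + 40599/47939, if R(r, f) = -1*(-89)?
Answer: 1066775648/1264678759 ≈ 0.84352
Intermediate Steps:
R(r, f) = 89
R(25, -87)/(-26381) + 40599/47939 = 89/(-26381) + 40599/47939 = 89*(-1/26381) + 40599*(1/47939) = -89/26381 + 40599/47939 = 1066775648/1264678759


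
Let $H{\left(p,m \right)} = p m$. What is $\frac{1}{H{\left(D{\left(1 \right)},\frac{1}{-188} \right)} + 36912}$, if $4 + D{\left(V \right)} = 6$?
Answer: $\frac{94}{3469727} \approx 2.7091 \cdot 10^{-5}$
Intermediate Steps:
$D{\left(V \right)} = 2$ ($D{\left(V \right)} = -4 + 6 = 2$)
$H{\left(p,m \right)} = m p$
$\frac{1}{H{\left(D{\left(1 \right)},\frac{1}{-188} \right)} + 36912} = \frac{1}{\frac{1}{-188} \cdot 2 + 36912} = \frac{1}{\left(- \frac{1}{188}\right) 2 + 36912} = \frac{1}{- \frac{1}{94} + 36912} = \frac{1}{\frac{3469727}{94}} = \frac{94}{3469727}$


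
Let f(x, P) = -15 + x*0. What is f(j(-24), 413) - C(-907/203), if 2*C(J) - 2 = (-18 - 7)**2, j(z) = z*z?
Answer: -657/2 ≈ -328.50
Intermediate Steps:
j(z) = z**2
f(x, P) = -15 (f(x, P) = -15 + 0 = -15)
C(J) = 627/2 (C(J) = 1 + (-18 - 7)**2/2 = 1 + (1/2)*(-25)**2 = 1 + (1/2)*625 = 1 + 625/2 = 627/2)
f(j(-24), 413) - C(-907/203) = -15 - 1*627/2 = -15 - 627/2 = -657/2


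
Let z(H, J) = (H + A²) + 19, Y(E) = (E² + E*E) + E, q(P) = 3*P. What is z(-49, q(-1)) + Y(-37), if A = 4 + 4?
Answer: 2735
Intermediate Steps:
Y(E) = E + 2*E² (Y(E) = (E² + E²) + E = 2*E² + E = E + 2*E²)
A = 8
z(H, J) = 83 + H (z(H, J) = (H + 8²) + 19 = (H + 64) + 19 = (64 + H) + 19 = 83 + H)
z(-49, q(-1)) + Y(-37) = (83 - 49) - 37*(1 + 2*(-37)) = 34 - 37*(1 - 74) = 34 - 37*(-73) = 34 + 2701 = 2735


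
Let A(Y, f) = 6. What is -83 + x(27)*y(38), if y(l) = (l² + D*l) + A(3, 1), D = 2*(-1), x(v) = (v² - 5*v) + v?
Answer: 853171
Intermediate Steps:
x(v) = v² - 4*v
D = -2
y(l) = 6 + l² - 2*l (y(l) = (l² - 2*l) + 6 = 6 + l² - 2*l)
-83 + x(27)*y(38) = -83 + (27*(-4 + 27))*(6 + 38² - 2*38) = -83 + (27*23)*(6 + 1444 - 76) = -83 + 621*1374 = -83 + 853254 = 853171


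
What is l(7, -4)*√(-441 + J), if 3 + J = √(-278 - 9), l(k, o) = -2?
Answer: -2*√(-444 + I*√287) ≈ -0.80384 - 42.15*I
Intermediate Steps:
J = -3 + I*√287 (J = -3 + √(-278 - 9) = -3 + √(-287) = -3 + I*√287 ≈ -3.0 + 16.941*I)
l(7, -4)*√(-441 + J) = -2*√(-441 + (-3 + I*√287)) = -2*√(-444 + I*√287)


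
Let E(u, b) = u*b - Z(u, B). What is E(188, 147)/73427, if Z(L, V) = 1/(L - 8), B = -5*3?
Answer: 4974479/13216860 ≈ 0.37637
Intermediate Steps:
B = -15
Z(L, V) = 1/(-8 + L)
E(u, b) = -1/(-8 + u) + b*u (E(u, b) = u*b - 1/(-8 + u) = b*u - 1/(-8 + u) = -1/(-8 + u) + b*u)
E(188, 147)/73427 = ((-1 + 147*188*(-8 + 188))/(-8 + 188))/73427 = ((-1 + 147*188*180)/180)*(1/73427) = ((-1 + 4974480)/180)*(1/73427) = ((1/180)*4974479)*(1/73427) = (4974479/180)*(1/73427) = 4974479/13216860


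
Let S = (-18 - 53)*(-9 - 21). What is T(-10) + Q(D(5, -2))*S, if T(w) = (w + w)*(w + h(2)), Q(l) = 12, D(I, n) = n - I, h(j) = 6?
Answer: 25640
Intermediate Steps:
T(w) = 2*w*(6 + w) (T(w) = (w + w)*(w + 6) = (2*w)*(6 + w) = 2*w*(6 + w))
S = 2130 (S = -71*(-30) = 2130)
T(-10) + Q(D(5, -2))*S = 2*(-10)*(6 - 10) + 12*2130 = 2*(-10)*(-4) + 25560 = 80 + 25560 = 25640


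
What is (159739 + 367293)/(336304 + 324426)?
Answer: 263516/330365 ≈ 0.79765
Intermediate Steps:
(159739 + 367293)/(336304 + 324426) = 527032/660730 = 527032*(1/660730) = 263516/330365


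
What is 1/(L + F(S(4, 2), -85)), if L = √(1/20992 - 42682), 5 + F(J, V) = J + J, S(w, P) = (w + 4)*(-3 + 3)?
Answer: -104960/896505343 - 16*I*√73470404526/896505343 ≈ -0.00011708 - 0.0048375*I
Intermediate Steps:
S(w, P) = 0 (S(w, P) = (4 + w)*0 = 0)
F(J, V) = -5 + 2*J (F(J, V) = -5 + (J + J) = -5 + 2*J)
L = I*√73470404526/1312 (L = √(1/20992 - 42682) = √(-895980543/20992) = I*√73470404526/1312 ≈ 206.6*I)
1/(L + F(S(4, 2), -85)) = 1/(I*√73470404526/1312 + (-5 + 2*0)) = 1/(I*√73470404526/1312 + (-5 + 0)) = 1/(I*√73470404526/1312 - 5) = 1/(-5 + I*√73470404526/1312)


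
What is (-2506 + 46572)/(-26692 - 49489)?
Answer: -44066/76181 ≈ -0.57844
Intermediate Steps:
(-2506 + 46572)/(-26692 - 49489) = 44066/(-76181) = 44066*(-1/76181) = -44066/76181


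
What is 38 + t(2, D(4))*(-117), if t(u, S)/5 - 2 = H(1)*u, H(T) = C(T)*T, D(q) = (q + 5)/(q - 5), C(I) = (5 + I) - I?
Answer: -6982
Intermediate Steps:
C(I) = 5
D(q) = (5 + q)/(-5 + q)
H(T) = 5*T
t(u, S) = 10 + 25*u (t(u, S) = 10 + 5*((5*1)*u) = 10 + 5*(5*u) = 10 + 25*u)
38 + t(2, D(4))*(-117) = 38 + (10 + 25*2)*(-117) = 38 + (10 + 50)*(-117) = 38 + 60*(-117) = 38 - 7020 = -6982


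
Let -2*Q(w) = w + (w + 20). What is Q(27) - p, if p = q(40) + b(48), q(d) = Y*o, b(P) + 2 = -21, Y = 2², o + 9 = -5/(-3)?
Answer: 46/3 ≈ 15.333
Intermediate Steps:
o = -22/3 (o = -9 - 5/(-3) = -9 - 5*(-⅓) = -9 + 5/3 = -22/3 ≈ -7.3333)
Y = 4
b(P) = -23 (b(P) = -2 - 21 = -23)
q(d) = -88/3 (q(d) = 4*(-22/3) = -88/3)
p = -157/3 (p = -88/3 - 23 = -157/3 ≈ -52.333)
Q(w) = -10 - w (Q(w) = -(w + (w + 20))/2 = -(w + (20 + w))/2 = -(20 + 2*w)/2 = -10 - w)
Q(27) - p = (-10 - 1*27) - 1*(-157/3) = (-10 - 27) + 157/3 = -37 + 157/3 = 46/3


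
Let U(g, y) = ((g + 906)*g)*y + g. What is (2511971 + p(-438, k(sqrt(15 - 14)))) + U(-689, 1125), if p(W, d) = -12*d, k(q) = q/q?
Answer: -165690855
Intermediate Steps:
k(q) = 1
U(g, y) = g + g*y*(906 + g) (U(g, y) = ((906 + g)*g)*y + g = (g*(906 + g))*y + g = g*y*(906 + g) + g = g + g*y*(906 + g))
(2511971 + p(-438, k(sqrt(15 - 14)))) + U(-689, 1125) = (2511971 - 12*1) - 689*(1 + 906*1125 - 689*1125) = (2511971 - 12) - 689*(1 + 1019250 - 775125) = 2511959 - 689*244126 = 2511959 - 168202814 = -165690855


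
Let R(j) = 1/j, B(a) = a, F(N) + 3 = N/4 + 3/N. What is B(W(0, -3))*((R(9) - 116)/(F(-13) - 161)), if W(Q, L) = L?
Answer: -54236/26127 ≈ -2.0759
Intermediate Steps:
F(N) = -3 + 3/N + N/4 (F(N) = -3 + (N/4 + 3/N) = -3 + (3/N + N/4) = -3 + 3/N + N/4)
B(W(0, -3))*((R(9) - 116)/(F(-13) - 161)) = -3*(1/9 - 116)/((-3 + 3/(-13) + (¼)*(-13)) - 161) = -3*(⅑ - 116)/((-3 + 3*(-1/13) - 13/4) - 161) = -(-1043)/(3*((-3 - 3/13 - 13/4) - 161)) = -(-1043)/(3*(-337/52 - 161)) = -(-1043)/(3*(-8709/52)) = -(-1043)*(-52)/(3*8709) = -3*54236/78381 = -54236/26127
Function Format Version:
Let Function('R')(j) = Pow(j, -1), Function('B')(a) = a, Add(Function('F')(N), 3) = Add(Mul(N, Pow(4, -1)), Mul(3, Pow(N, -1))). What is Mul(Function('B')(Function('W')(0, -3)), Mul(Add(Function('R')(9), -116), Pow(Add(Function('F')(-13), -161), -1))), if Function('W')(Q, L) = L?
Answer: Rational(-54236, 26127) ≈ -2.0759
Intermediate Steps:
Function('F')(N) = Add(-3, Mul(3, Pow(N, -1)), Mul(Rational(1, 4), N)) (Function('F')(N) = Add(-3, Add(Mul(N, Pow(4, -1)), Mul(3, Pow(N, -1)))) = Add(-3, Add(Mul(N, Rational(1, 4)), Mul(3, Pow(N, -1)))) = Add(-3, Add(Mul(Rational(1, 4), N), Mul(3, Pow(N, -1)))) = Add(-3, Add(Mul(3, Pow(N, -1)), Mul(Rational(1, 4), N))) = Add(-3, Mul(3, Pow(N, -1)), Mul(Rational(1, 4), N)))
Mul(Function('B')(Function('W')(0, -3)), Mul(Add(Function('R')(9), -116), Pow(Add(Function('F')(-13), -161), -1))) = Mul(-3, Mul(Add(Pow(9, -1), -116), Pow(Add(Add(-3, Mul(3, Pow(-13, -1)), Mul(Rational(1, 4), -13)), -161), -1))) = Mul(-3, Mul(Add(Rational(1, 9), -116), Pow(Add(Add(-3, Mul(3, Rational(-1, 13)), Rational(-13, 4)), -161), -1))) = Mul(-3, Mul(Rational(-1043, 9), Pow(Add(Add(-3, Rational(-3, 13), Rational(-13, 4)), -161), -1))) = Mul(-3, Mul(Rational(-1043, 9), Pow(Add(Rational(-337, 52), -161), -1))) = Mul(-3, Mul(Rational(-1043, 9), Pow(Rational(-8709, 52), -1))) = Mul(-3, Mul(Rational(-1043, 9), Rational(-52, 8709))) = Mul(-3, Rational(54236, 78381)) = Rational(-54236, 26127)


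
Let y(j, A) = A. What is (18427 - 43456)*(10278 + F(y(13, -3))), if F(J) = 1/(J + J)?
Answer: -514487781/2 ≈ -2.5724e+8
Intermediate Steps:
F(J) = 1/(2*J)
(18427 - 43456)*(10278 + F(y(13, -3))) = (18427 - 43456)*(10278 + (½)/(-3)) = -25029*(10278 + (½)*(-⅓)) = -25029*(10278 - ⅙) = -25029*61667/6 = -514487781/2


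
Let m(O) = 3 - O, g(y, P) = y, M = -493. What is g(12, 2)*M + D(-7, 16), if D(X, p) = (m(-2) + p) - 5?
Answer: -5900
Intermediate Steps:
D(X, p) = p (D(X, p) = ((3 - 1*(-2)) + p) - 5 = ((3 + 2) + p) - 5 = (5 + p) - 5 = p)
g(12, 2)*M + D(-7, 16) = 12*(-493) + 16 = -5916 + 16 = -5900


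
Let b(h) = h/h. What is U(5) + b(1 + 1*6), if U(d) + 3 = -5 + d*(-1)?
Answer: -12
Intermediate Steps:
b(h) = 1
U(d) = -8 - d (U(d) = -3 + (-5 + d*(-1)) = -3 + (-5 - d) = -8 - d)
U(5) + b(1 + 1*6) = (-8 - 1*5) + 1 = (-8 - 5) + 1 = -13 + 1 = -12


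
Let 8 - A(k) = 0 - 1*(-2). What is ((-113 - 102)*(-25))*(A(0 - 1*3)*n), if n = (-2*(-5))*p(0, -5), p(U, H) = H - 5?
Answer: -3225000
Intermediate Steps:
A(k) = 6 (A(k) = 8 - (0 - 1*(-2)) = 8 - (0 + 2) = 8 - 1*2 = 8 - 2 = 6)
p(U, H) = -5 + H
n = -100 (n = (-2*(-5))*(-5 - 5) = 10*(-10) = -100)
((-113 - 102)*(-25))*(A(0 - 1*3)*n) = ((-113 - 102)*(-25))*(6*(-100)) = -215*(-25)*(-600) = 5375*(-600) = -3225000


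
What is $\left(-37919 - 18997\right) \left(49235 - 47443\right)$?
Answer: $-101993472$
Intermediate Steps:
$\left(-37919 - 18997\right) \left(49235 - 47443\right) = - 56916 \left(49235 - 47443\right) = \left(-56916\right) 1792 = -101993472$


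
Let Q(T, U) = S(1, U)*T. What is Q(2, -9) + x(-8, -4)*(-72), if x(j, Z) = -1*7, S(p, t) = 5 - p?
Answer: 512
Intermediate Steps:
x(j, Z) = -7
Q(T, U) = 4*T (Q(T, U) = (5 - 1*1)*T = (5 - 1)*T = 4*T)
Q(2, -9) + x(-8, -4)*(-72) = 4*2 - 7*(-72) = 8 + 504 = 512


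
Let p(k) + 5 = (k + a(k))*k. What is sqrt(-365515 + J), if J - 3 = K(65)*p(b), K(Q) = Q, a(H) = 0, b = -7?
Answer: 2*I*sqrt(90663) ≈ 602.21*I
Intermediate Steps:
p(k) = -5 + k**2 (p(k) = -5 + (k + 0)*k = -5 + k*k = -5 + k**2)
J = 2863 (J = 3 + 65*(-5 + (-7)**2) = 3 + 65*(-5 + 49) = 3 + 65*44 = 3 + 2860 = 2863)
sqrt(-365515 + J) = sqrt(-365515 + 2863) = sqrt(-362652) = 2*I*sqrt(90663)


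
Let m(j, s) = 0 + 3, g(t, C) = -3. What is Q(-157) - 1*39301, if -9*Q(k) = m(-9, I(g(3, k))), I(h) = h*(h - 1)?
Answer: -117904/3 ≈ -39301.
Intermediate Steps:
I(h) = h*(-1 + h)
m(j, s) = 3
Q(k) = -1/3 (Q(k) = -1/9*3 = -1/3)
Q(-157) - 1*39301 = -1/3 - 1*39301 = -1/3 - 39301 = -117904/3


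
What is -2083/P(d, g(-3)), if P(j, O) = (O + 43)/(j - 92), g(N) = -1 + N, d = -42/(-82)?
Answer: 7813333/1599 ≈ 4886.4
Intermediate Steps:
d = 21/41 (d = -42*(-1/82) = 21/41 ≈ 0.51220)
P(j, O) = (43 + O)/(-92 + j)
-2083/P(d, g(-3)) = -2083*(-92 + 21/41)/(43 + (-1 - 3)) = -2083*(-3751/(41*(43 - 4))) = -2083/((-41/3751*39)) = -2083/(-1599/3751) = -2083*(-3751/1599) = 7813333/1599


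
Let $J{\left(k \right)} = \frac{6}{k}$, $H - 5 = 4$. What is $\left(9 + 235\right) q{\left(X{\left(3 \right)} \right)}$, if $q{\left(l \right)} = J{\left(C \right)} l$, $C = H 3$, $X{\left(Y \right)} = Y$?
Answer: $\frac{488}{3} \approx 162.67$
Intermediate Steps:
$H = 9$ ($H = 5 + 4 = 9$)
$C = 27$ ($C = 9 \cdot 3 = 27$)
$q{\left(l \right)} = \frac{2 l}{9}$ ($q{\left(l \right)} = \frac{6}{27} l = 6 \cdot \frac{1}{27} l = \frac{2 l}{9}$)
$\left(9 + 235\right) q{\left(X{\left(3 \right)} \right)} = \left(9 + 235\right) \frac{2}{9} \cdot 3 = 244 \cdot \frac{2}{3} = \frac{488}{3}$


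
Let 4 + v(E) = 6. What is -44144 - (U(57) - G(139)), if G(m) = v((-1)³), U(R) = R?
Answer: -44199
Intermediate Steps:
v(E) = 2 (v(E) = -4 + 6 = 2)
G(m) = 2
-44144 - (U(57) - G(139)) = -44144 - (57 - 1*2) = -44144 - (57 - 2) = -44144 - 1*55 = -44144 - 55 = -44199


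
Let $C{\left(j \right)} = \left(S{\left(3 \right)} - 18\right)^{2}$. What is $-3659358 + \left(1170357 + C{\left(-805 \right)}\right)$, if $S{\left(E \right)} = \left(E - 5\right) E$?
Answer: $-2488425$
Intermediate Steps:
$S{\left(E \right)} = E \left(-5 + E\right)$ ($S{\left(E \right)} = \left(-5 + E\right) E = E \left(-5 + E\right)$)
$C{\left(j \right)} = 576$ ($C{\left(j \right)} = \left(3 \left(-5 + 3\right) - 18\right)^{2} = \left(3 \left(-2\right) - 18\right)^{2} = \left(-6 - 18\right)^{2} = \left(-24\right)^{2} = 576$)
$-3659358 + \left(1170357 + C{\left(-805 \right)}\right) = -3659358 + \left(1170357 + 576\right) = -3659358 + 1170933 = -2488425$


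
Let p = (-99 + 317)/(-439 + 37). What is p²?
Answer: 11881/40401 ≈ 0.29408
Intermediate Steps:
p = -109/201 (p = 218/(-402) = 218*(-1/402) = -109/201 ≈ -0.54229)
p² = (-109/201)² = 11881/40401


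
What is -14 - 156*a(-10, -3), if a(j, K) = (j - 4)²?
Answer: -30590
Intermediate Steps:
a(j, K) = (-4 + j)²
-14 - 156*a(-10, -3) = -14 - 156*(-4 - 10)² = -14 - 156*(-14)² = -14 - 156*196 = -14 - 30576 = -30590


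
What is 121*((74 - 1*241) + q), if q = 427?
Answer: 31460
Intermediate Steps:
121*((74 - 1*241) + q) = 121*((74 - 1*241) + 427) = 121*((74 - 241) + 427) = 121*(-167 + 427) = 121*260 = 31460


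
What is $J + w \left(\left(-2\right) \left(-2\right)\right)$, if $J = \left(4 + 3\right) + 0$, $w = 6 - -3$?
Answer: $43$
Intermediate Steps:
$w = 9$ ($w = 6 + 3 = 9$)
$J = 7$ ($J = 7 + 0 = 7$)
$J + w \left(\left(-2\right) \left(-2\right)\right) = 7 + 9 \left(\left(-2\right) \left(-2\right)\right) = 7 + 9 \cdot 4 = 7 + 36 = 43$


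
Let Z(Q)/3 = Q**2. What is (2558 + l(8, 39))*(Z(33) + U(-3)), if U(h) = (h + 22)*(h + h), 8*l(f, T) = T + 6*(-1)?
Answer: 64627041/8 ≈ 8.0784e+6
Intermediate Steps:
l(f, T) = -3/4 + T/8 (l(f, T) = (T + 6*(-1))/8 = (T - 6)/8 = (-6 + T)/8 = -3/4 + T/8)
Z(Q) = 3*Q**2
U(h) = 2*h*(22 + h) (U(h) = (22 + h)*(2*h) = 2*h*(22 + h))
(2558 + l(8, 39))*(Z(33) + U(-3)) = (2558 + (-3/4 + (1/8)*39))*(3*33**2 + 2*(-3)*(22 - 3)) = (2558 + (-3/4 + 39/8))*(3*1089 + 2*(-3)*19) = (2558 + 33/8)*(3267 - 114) = (20497/8)*3153 = 64627041/8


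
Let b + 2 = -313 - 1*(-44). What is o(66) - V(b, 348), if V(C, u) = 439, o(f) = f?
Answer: -373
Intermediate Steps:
b = -271 (b = -2 + (-313 - 1*(-44)) = -2 + (-313 + 44) = -2 - 269 = -271)
o(66) - V(b, 348) = 66 - 1*439 = 66 - 439 = -373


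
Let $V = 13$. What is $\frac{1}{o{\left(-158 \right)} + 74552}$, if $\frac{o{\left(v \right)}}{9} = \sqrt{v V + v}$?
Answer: $\frac{18638}{1389544969} - \frac{9 i \sqrt{553}}{2779089938} \approx 1.3413 \cdot 10^{-5} - 7.6156 \cdot 10^{-8} i$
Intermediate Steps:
$o{\left(v \right)} = 9 \sqrt{14} \sqrt{v}$ ($o{\left(v \right)} = 9 \sqrt{v 13 + v} = 9 \sqrt{13 v + v} = 9 \sqrt{14 v} = 9 \sqrt{14} \sqrt{v}$)
$\frac{1}{o{\left(-158 \right)} + 74552} = \frac{1}{9 \sqrt{14} \sqrt{-158} + 74552} = \frac{1}{9 \sqrt{14} i \sqrt{158} + 74552} = \frac{1}{18 i \sqrt{553} + 74552} = \frac{1}{74552 + 18 i \sqrt{553}}$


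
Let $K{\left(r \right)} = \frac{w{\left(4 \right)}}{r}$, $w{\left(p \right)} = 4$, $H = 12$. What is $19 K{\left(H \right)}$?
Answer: $\frac{19}{3} \approx 6.3333$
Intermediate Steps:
$K{\left(r \right)} = \frac{4}{r}$
$19 K{\left(H \right)} = 19 \cdot \frac{4}{12} = 19 \cdot 4 \cdot \frac{1}{12} = 19 \cdot \frac{1}{3} = \frac{19}{3}$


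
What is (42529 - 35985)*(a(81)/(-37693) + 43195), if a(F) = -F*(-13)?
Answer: 10654601048608/37693 ≈ 2.8267e+8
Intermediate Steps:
a(F) = 13*F (a(F) = -(-13)*F = 13*F)
(42529 - 35985)*(a(81)/(-37693) + 43195) = (42529 - 35985)*((13*81)/(-37693) + 43195) = 6544*(1053*(-1/37693) + 43195) = 6544*(-1053/37693 + 43195) = 6544*(1628148082/37693) = 10654601048608/37693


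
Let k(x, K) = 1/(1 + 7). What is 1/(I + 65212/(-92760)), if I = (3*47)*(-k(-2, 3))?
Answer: -92760/1700107 ≈ -0.054561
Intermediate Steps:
k(x, K) = 1/8
I = -141/8 (I = (3*47)*(-1*1/8) = 141*(-1/8) = -141/8 ≈ -17.625)
1/(I + 65212/(-92760)) = 1/(-141/8 + 65212/(-92760)) = 1/(-141/8 + 65212*(-1/92760)) = 1/(-141/8 - 16303/23190) = 1/(-1700107/92760) = -92760/1700107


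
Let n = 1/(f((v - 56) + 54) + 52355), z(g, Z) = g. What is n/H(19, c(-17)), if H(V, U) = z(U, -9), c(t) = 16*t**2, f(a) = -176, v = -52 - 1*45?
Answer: 1/241275696 ≈ 4.1446e-9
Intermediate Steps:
v = -97 (v = -52 - 45 = -97)
H(V, U) = U
n = 1/52179 (n = 1/(-176 + 52355) = 1/52179 ≈ 1.9165e-5)
n/H(19, c(-17)) = 1/(52179*((16*(-17)**2))) = 1/(52179*((16*289))) = (1/52179)/4624 = (1/52179)*(1/4624) = 1/241275696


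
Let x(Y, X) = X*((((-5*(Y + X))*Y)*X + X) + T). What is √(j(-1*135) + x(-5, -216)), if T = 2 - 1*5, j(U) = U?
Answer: 3*I*√28636359 ≈ 16054.0*I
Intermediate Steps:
T = -3 (T = 2 - 5 = -3)
x(Y, X) = X*(-3 + X + X*Y*(-5*X - 5*Y)) (x(Y, X) = X*((((-5*(Y + X))*Y)*X + X) - 3) = X*((((-5*(X + Y))*Y)*X + X) - 3) = X*((((-5*X - 5*Y)*Y)*X + X) - 3) = X*(((Y*(-5*X - 5*Y))*X + X) - 3) = X*((X*Y*(-5*X - 5*Y) + X) - 3) = X*((X + X*Y*(-5*X - 5*Y)) - 3) = X*(-3 + X + X*Y*(-5*X - 5*Y)))
√(j(-1*135) + x(-5, -216)) = √(-1*135 - 216*(-3 - 216 - 5*(-216)*(-5)² - 5*(-5)*(-216)²)) = √(-135 - 216*(-3 - 216 - 5*(-216)*25 - 5*(-5)*46656)) = √(-135 - 216*(-3 - 216 + 27000 + 1166400)) = √(-135 - 216*1193181) = √(-135 - 257727096) = √(-257727231) = 3*I*√28636359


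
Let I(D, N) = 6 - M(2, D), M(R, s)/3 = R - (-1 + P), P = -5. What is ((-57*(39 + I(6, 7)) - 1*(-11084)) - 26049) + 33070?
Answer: 16908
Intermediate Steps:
M(R, s) = 18 + 3*R (M(R, s) = 3*(R - (-1 - 5)) = 3*(R - 1*(-6)) = 3*(R + 6) = 3*(6 + R) = 18 + 3*R)
I(D, N) = -18 (I(D, N) = 6 - (18 + 3*2) = 6 - (18 + 6) = 6 - 1*24 = 6 - 24 = -18)
((-57*(39 + I(6, 7)) - 1*(-11084)) - 26049) + 33070 = ((-57*(39 - 18) - 1*(-11084)) - 26049) + 33070 = ((-57*21 + 11084) - 26049) + 33070 = ((-1197 + 11084) - 26049) + 33070 = (9887 - 26049) + 33070 = -16162 + 33070 = 16908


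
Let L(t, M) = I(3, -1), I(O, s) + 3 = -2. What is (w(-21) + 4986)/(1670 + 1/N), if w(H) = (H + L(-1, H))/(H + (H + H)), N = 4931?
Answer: 1549044064/518790573 ≈ 2.9859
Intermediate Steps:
I(O, s) = -5 (I(O, s) = -3 - 2 = -5)
L(t, M) = -5
w(H) = (-5 + H)/(3*H) (w(H) = (H - 5)/(H + (H + H)) = (-5 + H)/(H + 2*H) = (-5 + H)/((3*H)) = (-5 + H)*(1/(3*H)) = (-5 + H)/(3*H))
(w(-21) + 4986)/(1670 + 1/N) = ((1/3)*(-5 - 21)/(-21) + 4986)/(1670 + 1/4931) = ((1/3)*(-1/21)*(-26) + 4986)/(1670 + 1/4931) = (26/63 + 4986)/(8234771/4931) = (314144/63)*(4931/8234771) = 1549044064/518790573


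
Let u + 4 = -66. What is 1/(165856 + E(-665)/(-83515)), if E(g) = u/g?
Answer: 1586785/263177812958 ≈ 6.0293e-6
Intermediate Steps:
u = -70 (u = -4 - 66 = -70)
E(g) = -70/g
1/(165856 + E(-665)/(-83515)) = 1/(165856 - 70/(-665)/(-83515)) = 1/(165856 - 70*(-1/665)*(-1/83515)) = 1/(165856 + (2/19)*(-1/83515)) = 1/(165856 - 2/1586785) = 1/(263177812958/1586785) = 1586785/263177812958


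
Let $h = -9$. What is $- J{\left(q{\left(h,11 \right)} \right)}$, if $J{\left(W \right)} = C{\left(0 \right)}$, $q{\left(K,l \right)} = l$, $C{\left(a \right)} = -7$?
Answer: $7$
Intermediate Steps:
$J{\left(W \right)} = -7$
$- J{\left(q{\left(h,11 \right)} \right)} = \left(-1\right) \left(-7\right) = 7$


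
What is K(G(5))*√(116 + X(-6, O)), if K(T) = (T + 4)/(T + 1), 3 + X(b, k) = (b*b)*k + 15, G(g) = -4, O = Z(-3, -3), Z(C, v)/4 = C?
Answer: 0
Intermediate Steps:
Z(C, v) = 4*C
O = -12 (O = 4*(-3) = -12)
X(b, k) = 12 + k*b² (X(b, k) = -3 + ((b*b)*k + 15) = -3 + (b²*k + 15) = -3 + (k*b² + 15) = -3 + (15 + k*b²) = 12 + k*b²)
K(T) = (4 + T)/(1 + T)
K(G(5))*√(116 + X(-6, O)) = ((4 - 4)/(1 - 4))*√(116 + (12 - 12*(-6)²)) = (0/(-3))*√(116 + (12 - 12*36)) = (-⅓*0)*√(116 + (12 - 432)) = 0*√(116 - 420) = 0*√(-304) = 0*(4*I*√19) = 0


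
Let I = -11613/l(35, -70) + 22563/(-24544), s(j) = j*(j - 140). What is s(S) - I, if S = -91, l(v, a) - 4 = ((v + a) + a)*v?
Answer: 1893811424805/90101024 ≈ 21019.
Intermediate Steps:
l(v, a) = 4 + v*(v + 2*a) (l(v, a) = 4 + ((v + a) + a)*v = 4 + ((a + v) + a)*v = 4 + (v + 2*a)*v = 4 + v*(v + 2*a))
s(j) = j*(-140 + j)
I = 202200699/90101024 (I = -11613/(4 + 35² + 2*(-70)*35) + 22563/(-24544) = -11613/(4 + 1225 - 4900) + 22563*(-1/24544) = -11613/(-3671) - 22563/24544 = -11613*(-1/3671) - 22563/24544 = 11613/3671 - 22563/24544 = 202200699/90101024 ≈ 2.2442)
s(S) - I = -91*(-140 - 91) - 1*202200699/90101024 = -91*(-231) - 202200699/90101024 = 21021 - 202200699/90101024 = 1893811424805/90101024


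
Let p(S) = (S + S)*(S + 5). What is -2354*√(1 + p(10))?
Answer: -2354*√301 ≈ -40840.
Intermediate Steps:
p(S) = 2*S*(5 + S) (p(S) = (2*S)*(5 + S) = 2*S*(5 + S))
-2354*√(1 + p(10)) = -2354*√(1 + 2*10*(5 + 10)) = -2354*√(1 + 2*10*15) = -2354*√(1 + 300) = -2354*√301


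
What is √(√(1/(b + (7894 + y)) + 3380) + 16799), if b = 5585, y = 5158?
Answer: √(5834927181431 + 55911*√130444630873)/18637 ≈ 129.83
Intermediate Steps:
√(√(1/(b + (7894 + y)) + 3380) + 16799) = √(√(1/(5585 + (7894 + 5158)) + 3380) + 16799) = √(√(1/(5585 + 13052) + 3380) + 16799) = √(√(1/18637 + 3380) + 16799) = √(√(62993061/18637) + 16799) = √(3*√130444630873/18637 + 16799) = √(16799 + 3*√130444630873/18637)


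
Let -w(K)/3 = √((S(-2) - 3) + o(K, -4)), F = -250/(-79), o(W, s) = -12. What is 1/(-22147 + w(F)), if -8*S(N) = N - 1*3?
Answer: -177176/3923917907 + 6*I*√230/3923917907 ≈ -4.5153e-5 + 2.319e-8*I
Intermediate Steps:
S(N) = 3/8 - N/8 (S(N) = -(N - 1*3)/8 = -(N - 3)/8 = -(-3 + N)/8 = 3/8 - N/8)
F = 250/79 (F = -250*(-1/79) = 250/79 ≈ 3.1646)
w(K) = -3*I*√230/4 (w(K) = -3*√(((3/8 - ⅛*(-2)) - 3) - 12) = -3*√(((3/8 + ¼) - 3) - 12) = -3*√((5/8 - 3) - 12) = -3*√(-19/8 - 12) = -3*I*√230/4)
1/(-22147 + w(F)) = 1/(-22147 - 3*I*√230/4)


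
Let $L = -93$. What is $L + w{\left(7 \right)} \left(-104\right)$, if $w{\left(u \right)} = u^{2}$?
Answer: $-5189$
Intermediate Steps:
$L + w{\left(7 \right)} \left(-104\right) = -93 + 7^{2} \left(-104\right) = -93 + 49 \left(-104\right) = -93 - 5096 = -5189$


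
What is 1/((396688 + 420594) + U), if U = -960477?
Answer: -1/143195 ≈ -6.9835e-6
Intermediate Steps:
1/((396688 + 420594) + U) = 1/((396688 + 420594) - 960477) = 1/(817282 - 960477) = 1/(-143195) = -1/143195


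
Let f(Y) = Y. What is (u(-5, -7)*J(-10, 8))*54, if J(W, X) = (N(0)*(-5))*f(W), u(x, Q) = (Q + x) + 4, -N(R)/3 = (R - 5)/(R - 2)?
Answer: 162000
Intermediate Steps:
N(R) = -3*(-5 + R)/(-2 + R) (N(R) = -3*(R - 5)/(R - 2) = -3*(-5 + R)/(-2 + R))
u(x, Q) = 4 + Q + x
J(W, X) = 75*W/2 (J(W, X) = ((3*(5 - 1*0)/(-2 + 0))*(-5))*W = ((3*(5 + 0)/(-2))*(-5))*W = ((3*(-½)*5)*(-5))*W = (-15/2*(-5))*W = 75*W/2)
(u(-5, -7)*J(-10, 8))*54 = ((4 - 7 - 5)*((75/2)*(-10)))*54 = -8*(-375)*54 = 3000*54 = 162000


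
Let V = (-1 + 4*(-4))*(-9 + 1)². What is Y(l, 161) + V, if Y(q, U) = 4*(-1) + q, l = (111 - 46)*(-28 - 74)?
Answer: -7722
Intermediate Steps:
l = -6630 (l = 65*(-102) = -6630)
Y(q, U) = -4 + q
V = -1088 (V = (-1 - 16)*(-8)² = -17*64 = -1088)
Y(l, 161) + V = (-4 - 6630) - 1088 = -6634 - 1088 = -7722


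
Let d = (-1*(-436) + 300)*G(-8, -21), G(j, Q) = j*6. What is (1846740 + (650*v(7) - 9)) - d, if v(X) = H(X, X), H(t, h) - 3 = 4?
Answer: 1886609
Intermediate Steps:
H(t, h) = 7 (H(t, h) = 3 + 4 = 7)
G(j, Q) = 6*j
v(X) = 7
d = -35328 (d = (-1*(-436) + 300)*(6*(-8)) = (436 + 300)*(-48) = 736*(-48) = -35328)
(1846740 + (650*v(7) - 9)) - d = (1846740 + (650*7 - 9)) - 1*(-35328) = (1846740 + (4550 - 9)) + 35328 = (1846740 + 4541) + 35328 = 1851281 + 35328 = 1886609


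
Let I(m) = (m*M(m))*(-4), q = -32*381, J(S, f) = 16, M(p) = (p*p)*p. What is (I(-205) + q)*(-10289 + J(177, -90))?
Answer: 72572732130916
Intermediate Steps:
M(p) = p**3 (M(p) = p**2*p = p**3)
q = -12192
I(m) = -4*m**4 (I(m) = (m*m**3)*(-4) = m**4*(-4) = -4*m**4)
(I(-205) + q)*(-10289 + J(177, -90)) = (-4*(-205)**4 - 12192)*(-10289 + 16) = (-4*1766100625 - 12192)*(-10273) = (-7064402500 - 12192)*(-10273) = -7064414692*(-10273) = 72572732130916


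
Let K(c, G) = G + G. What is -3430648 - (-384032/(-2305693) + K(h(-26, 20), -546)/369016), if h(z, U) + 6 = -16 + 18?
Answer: -729731119427004195/212709402022 ≈ -3.4306e+6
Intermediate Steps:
h(z, U) = -4 (h(z, U) = -6 + (-16 + 18) = -6 + 2 = -4)
K(c, G) = 2*G
-3430648 - (-384032/(-2305693) + K(h(-26, 20), -546)/369016) = -3430648 - (-384032/(-2305693) + (2*(-546))/369016) = -3430648 - (-384032*(-1/2305693) - 1092*1/369016) = -3430648 - (384032/2305693 - 273/92254) = -3430648 - 1*34799033939/212709402022 = -3430648 - 34799033939/212709402022 = -729731119427004195/212709402022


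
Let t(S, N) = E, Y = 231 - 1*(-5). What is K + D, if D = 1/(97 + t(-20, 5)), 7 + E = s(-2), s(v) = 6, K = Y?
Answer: 22657/96 ≈ 236.01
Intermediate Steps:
Y = 236 (Y = 231 + 5 = 236)
K = 236
E = -1 (E = -7 + 6 = -1)
t(S, N) = -1
D = 1/96 (D = 1/(97 - 1) = 1/96 ≈ 0.010417)
K + D = 236 + 1/96 = 22657/96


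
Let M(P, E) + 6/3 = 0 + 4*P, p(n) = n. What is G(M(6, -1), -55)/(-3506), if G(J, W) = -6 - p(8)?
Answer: 7/1753 ≈ 0.0039932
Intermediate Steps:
M(P, E) = -2 + 4*P (M(P, E) = -2 + (0 + 4*P) = -2 + 4*P)
G(J, W) = -14 (G(J, W) = -6 - 1*8 = -6 - 8 = -14)
G(M(6, -1), -55)/(-3506) = -14/(-3506) = -14*(-1/3506) = 7/1753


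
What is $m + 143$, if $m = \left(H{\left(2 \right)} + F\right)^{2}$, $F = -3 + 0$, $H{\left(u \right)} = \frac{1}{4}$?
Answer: $\frac{2409}{16} \approx 150.56$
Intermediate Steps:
$H{\left(u \right)} = \frac{1}{4}$
$F = -3$
$m = \frac{121}{16}$ ($m = \left(\frac{1}{4} - 3\right)^{2} = \left(- \frac{11}{4}\right)^{2} = \frac{121}{16} \approx 7.5625$)
$m + 143 = \frac{121}{16} + 143 = \frac{2409}{16}$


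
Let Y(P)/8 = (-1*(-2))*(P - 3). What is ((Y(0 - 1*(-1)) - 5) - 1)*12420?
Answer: -471960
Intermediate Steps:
Y(P) = -48 + 16*P (Y(P) = 8*((-1*(-2))*(P - 3)) = 8*(2*(-3 + P)) = 8*(-6 + 2*P) = -48 + 16*P)
((Y(0 - 1*(-1)) - 5) - 1)*12420 = (((-48 + 16*(0 - 1*(-1))) - 5) - 1)*12420 = (((-48 + 16*(0 + 1)) - 5) - 1)*12420 = (((-48 + 16*1) - 5) - 1)*12420 = (((-48 + 16) - 5) - 1)*12420 = ((-32 - 5) - 1)*12420 = (-37 - 1)*12420 = -38*12420 = -471960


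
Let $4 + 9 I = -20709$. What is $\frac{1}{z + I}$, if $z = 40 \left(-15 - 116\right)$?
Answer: $- \frac{9}{67873} \approx -0.0001326$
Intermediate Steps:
$I = - \frac{20713}{9}$ ($I = - \frac{4}{9} + \frac{1}{9} \left(-20709\right) = - \frac{4}{9} - 2301 = - \frac{20713}{9} \approx -2301.4$)
$z = -5240$ ($z = 40 \left(-131\right) = -5240$)
$\frac{1}{z + I} = \frac{1}{-5240 - \frac{20713}{9}} = \frac{1}{- \frac{67873}{9}} = - \frac{9}{67873}$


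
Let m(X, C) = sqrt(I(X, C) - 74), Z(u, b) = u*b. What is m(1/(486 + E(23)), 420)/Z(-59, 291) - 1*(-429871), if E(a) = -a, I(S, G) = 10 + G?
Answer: 429871 - 2*sqrt(89)/17169 ≈ 4.2987e+5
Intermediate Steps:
Z(u, b) = b*u
m(X, C) = sqrt(-64 + C) (m(X, C) = sqrt((10 + C) - 74) = sqrt(-64 + C))
m(1/(486 + E(23)), 420)/Z(-59, 291) - 1*(-429871) = sqrt(-64 + 420)/((291*(-59))) - 1*(-429871) = sqrt(356)/(-17169) + 429871 = (2*sqrt(89))*(-1/17169) + 429871 = -2*sqrt(89)/17169 + 429871 = 429871 - 2*sqrt(89)/17169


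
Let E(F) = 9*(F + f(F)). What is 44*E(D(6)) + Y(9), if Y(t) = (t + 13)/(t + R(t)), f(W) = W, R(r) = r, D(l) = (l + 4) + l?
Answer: 114059/9 ≈ 12673.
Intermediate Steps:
D(l) = 4 + 2*l (D(l) = (4 + l) + l = 4 + 2*l)
E(F) = 18*F (E(F) = 9*(F + F) = 9*(2*F) = 18*F)
Y(t) = (13 + t)/(2*t) (Y(t) = (t + 13)/(t + t) = (13 + t)/((2*t)) = (13 + t)*(1/(2*t)) = (13 + t)/(2*t))
44*E(D(6)) + Y(9) = 44*(18*(4 + 2*6)) + (1/2)*(13 + 9)/9 = 44*(18*(4 + 12)) + (1/2)*(1/9)*22 = 44*(18*16) + 11/9 = 44*288 + 11/9 = 12672 + 11/9 = 114059/9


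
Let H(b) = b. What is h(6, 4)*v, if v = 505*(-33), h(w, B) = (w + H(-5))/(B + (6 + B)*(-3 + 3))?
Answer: -16665/4 ≈ -4166.3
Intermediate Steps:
h(w, B) = (-5 + w)/B (h(w, B) = (w - 5)/(B + (6 + B)*(-3 + 3)) = (-5 + w)/(B + (6 + B)*0) = (-5 + w)/(B + 0) = (-5 + w)/B)
v = -16665
h(6, 4)*v = ((-5 + 6)/4)*(-16665) = ((¼)*1)*(-16665) = (¼)*(-16665) = -16665/4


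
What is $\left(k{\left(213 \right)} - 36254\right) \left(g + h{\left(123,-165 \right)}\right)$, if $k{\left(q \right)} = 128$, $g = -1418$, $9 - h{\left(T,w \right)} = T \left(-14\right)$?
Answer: $-11307438$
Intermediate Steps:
$h{\left(T,w \right)} = 9 + 14 T$ ($h{\left(T,w \right)} = 9 - T \left(-14\right) = 9 - - 14 T = 9 + 14 T$)
$\left(k{\left(213 \right)} - 36254\right) \left(g + h{\left(123,-165 \right)}\right) = \left(128 - 36254\right) \left(-1418 + \left(9 + 14 \cdot 123\right)\right) = - 36126 \left(-1418 + \left(9 + 1722\right)\right) = - 36126 \left(-1418 + 1731\right) = \left(-36126\right) 313 = -11307438$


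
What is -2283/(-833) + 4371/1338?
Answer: 2231899/371518 ≈ 6.0075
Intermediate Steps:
-2283/(-833) + 4371/1338 = -2283*(-1/833) + 4371*(1/1338) = 2283/833 + 1457/446 = 2231899/371518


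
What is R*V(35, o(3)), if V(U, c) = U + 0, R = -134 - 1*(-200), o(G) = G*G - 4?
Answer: 2310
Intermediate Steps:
o(G) = -4 + G**2 (o(G) = G**2 - 4 = -4 + G**2)
R = 66 (R = -134 + 200 = 66)
V(U, c) = U
R*V(35, o(3)) = 66*35 = 2310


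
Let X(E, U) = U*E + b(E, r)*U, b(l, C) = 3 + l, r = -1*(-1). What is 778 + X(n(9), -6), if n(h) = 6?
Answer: 688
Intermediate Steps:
r = 1
X(E, U) = E*U + U*(3 + E) (X(E, U) = U*E + (3 + E)*U = E*U + U*(3 + E))
778 + X(n(9), -6) = 778 - 6*(3 + 2*6) = 778 - 6*(3 + 12) = 778 - 6*15 = 778 - 90 = 688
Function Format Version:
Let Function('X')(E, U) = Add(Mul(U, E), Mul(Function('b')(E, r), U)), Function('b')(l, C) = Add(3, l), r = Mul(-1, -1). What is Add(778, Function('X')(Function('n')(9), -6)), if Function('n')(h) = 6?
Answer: 688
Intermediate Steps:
r = 1
Function('X')(E, U) = Add(Mul(E, U), Mul(U, Add(3, E))) (Function('X')(E, U) = Add(Mul(U, E), Mul(Add(3, E), U)) = Add(Mul(E, U), Mul(U, Add(3, E))))
Add(778, Function('X')(Function('n')(9), -6)) = Add(778, Mul(-6, Add(3, Mul(2, 6)))) = Add(778, Mul(-6, Add(3, 12))) = Add(778, Mul(-6, 15)) = Add(778, -90) = 688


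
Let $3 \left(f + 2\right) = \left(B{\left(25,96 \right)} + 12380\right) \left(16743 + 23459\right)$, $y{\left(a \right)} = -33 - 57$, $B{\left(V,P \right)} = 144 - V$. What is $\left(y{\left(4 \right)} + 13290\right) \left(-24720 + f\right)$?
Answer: $2210606780800$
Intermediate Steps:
$y{\left(a \right)} = -90$ ($y{\left(a \right)} = -33 - 57 = -90$)
$f = \frac{502484792}{3}$ ($f = -2 + \frac{\left(\left(144 - 25\right) + 12380\right) \left(16743 + 23459\right)}{3} = -2 + \frac{\left(\left(144 - 25\right) + 12380\right) 40202}{3} = -2 + \frac{\left(119 + 12380\right) 40202}{3} = -2 + \frac{12499 \cdot 40202}{3} = -2 + \frac{1}{3} \cdot 502484798 = -2 + \frac{502484798}{3} = \frac{502484792}{3} \approx 1.6749 \cdot 10^{8}$)
$\left(y{\left(4 \right)} + 13290\right) \left(-24720 + f\right) = \left(-90 + 13290\right) \left(-24720 + \frac{502484792}{3}\right) = 13200 \cdot \frac{502410632}{3} = 2210606780800$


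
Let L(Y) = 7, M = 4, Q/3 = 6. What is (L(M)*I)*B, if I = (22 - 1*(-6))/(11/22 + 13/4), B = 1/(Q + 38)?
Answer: 14/15 ≈ 0.93333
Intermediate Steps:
Q = 18 (Q = 3*6 = 18)
B = 1/56 (B = 1/(18 + 38) = 1/56 ≈ 0.017857)
I = 112/15 (I = (22 + 6)/(11*(1/22) + 13*(¼)) = 28/(½ + 13/4) = 28/(15/4) = 28*(4/15) = 112/15 ≈ 7.4667)
(L(M)*I)*B = (7*(112/15))*(1/56) = (784/15)*(1/56) = 14/15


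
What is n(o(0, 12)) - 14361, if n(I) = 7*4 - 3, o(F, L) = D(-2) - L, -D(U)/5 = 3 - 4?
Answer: -14336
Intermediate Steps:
D(U) = 5 (D(U) = -5*(3 - 4) = -5*(-1) = 5)
o(F, L) = 5 - L
n(I) = 25 (n(I) = 28 - 3 = 25)
n(o(0, 12)) - 14361 = 25 - 14361 = -14336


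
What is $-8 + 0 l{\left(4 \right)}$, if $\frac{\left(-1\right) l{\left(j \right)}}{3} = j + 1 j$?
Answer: $-8$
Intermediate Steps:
$l{\left(j \right)} = - 6 j$ ($l{\left(j \right)} = - 3 \left(j + 1 j\right) = - 3 \left(j + j\right) = - 3 \cdot 2 j = - 6 j$)
$-8 + 0 l{\left(4 \right)} = -8 + 0 \left(\left(-6\right) 4\right) = -8 + 0 \left(-24\right) = -8 + 0 = -8$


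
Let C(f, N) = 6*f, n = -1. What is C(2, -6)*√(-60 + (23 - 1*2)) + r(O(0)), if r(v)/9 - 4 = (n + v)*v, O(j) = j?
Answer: 36 + 12*I*√39 ≈ 36.0 + 74.94*I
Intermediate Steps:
r(v) = 36 + 9*v*(-1 + v) (r(v) = 36 + 9*((-1 + v)*v) = 36 + 9*(v*(-1 + v)) = 36 + 9*v*(-1 + v))
C(2, -6)*√(-60 + (23 - 1*2)) + r(O(0)) = (6*2)*√(-60 + (23 - 1*2)) + (36 - 9*0 + 9*0²) = 12*√(-60 + (23 - 2)) + (36 + 0 + 9*0) = 12*√(-60 + 21) + (36 + 0 + 0) = 12*√(-39) + 36 = 12*(I*√39) + 36 = 12*I*√39 + 36 = 36 + 12*I*√39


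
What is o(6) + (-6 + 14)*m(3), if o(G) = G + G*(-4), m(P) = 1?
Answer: -10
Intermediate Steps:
o(G) = -3*G (o(G) = G - 4*G = -3*G)
o(6) + (-6 + 14)*m(3) = -3*6 + (-6 + 14)*1 = -18 + 8*1 = -18 + 8 = -10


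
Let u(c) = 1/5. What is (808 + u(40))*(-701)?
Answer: -2832741/5 ≈ -5.6655e+5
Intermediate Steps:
u(c) = ⅕
(808 + u(40))*(-701) = (808 + ⅕)*(-701) = (4041/5)*(-701) = -2832741/5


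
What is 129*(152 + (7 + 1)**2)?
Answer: 27864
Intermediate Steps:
129*(152 + (7 + 1)**2) = 129*(152 + 8**2) = 129*(152 + 64) = 129*216 = 27864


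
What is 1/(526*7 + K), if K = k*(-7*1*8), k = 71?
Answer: -1/294 ≈ -0.0034014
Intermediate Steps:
K = -3976 (K = 71*(-7*1*8) = 71*(-7*8) = 71*(-56) = -3976)
1/(526*7 + K) = 1/(526*7 - 3976) = 1/(3682 - 3976) = 1/(-294) = -1/294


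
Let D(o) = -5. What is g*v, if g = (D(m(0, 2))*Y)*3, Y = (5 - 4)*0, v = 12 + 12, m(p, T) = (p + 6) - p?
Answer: 0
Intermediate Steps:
m(p, T) = 6 (m(p, T) = (6 + p) - p = 6)
v = 24
Y = 0 (Y = 1*0 = 0)
g = 0 (g = -5*0*3 = 0*3 = 0)
g*v = 0*24 = 0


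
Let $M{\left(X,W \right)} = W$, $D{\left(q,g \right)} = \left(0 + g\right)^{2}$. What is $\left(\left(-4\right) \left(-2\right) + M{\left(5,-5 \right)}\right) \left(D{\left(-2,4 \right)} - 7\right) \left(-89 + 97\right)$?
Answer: $216$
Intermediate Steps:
$D{\left(q,g \right)} = g^{2}$
$\left(\left(-4\right) \left(-2\right) + M{\left(5,-5 \right)}\right) \left(D{\left(-2,4 \right)} - 7\right) \left(-89 + 97\right) = \left(\left(-4\right) \left(-2\right) - 5\right) \left(4^{2} - 7\right) \left(-89 + 97\right) = \left(8 - 5\right) \left(16 - 7\right) 8 = 3 \cdot 9 \cdot 8 = 27 \cdot 8 = 216$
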